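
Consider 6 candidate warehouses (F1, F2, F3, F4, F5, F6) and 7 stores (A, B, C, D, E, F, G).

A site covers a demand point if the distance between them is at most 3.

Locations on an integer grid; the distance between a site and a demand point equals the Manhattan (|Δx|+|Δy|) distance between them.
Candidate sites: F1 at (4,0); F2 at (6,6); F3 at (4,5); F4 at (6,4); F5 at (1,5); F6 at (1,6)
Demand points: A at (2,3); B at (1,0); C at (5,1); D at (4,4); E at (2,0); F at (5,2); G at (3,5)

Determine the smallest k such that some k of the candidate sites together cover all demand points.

3

Coverage sets (demand points within 3 of each site):
  F1: {B, C, E, F}
  F2: {}
  F3: {D, G}
  F4: {D, F}
  F5: {A, G}
  F6: {G}
No 2 sites suffice: every size-2 union leaves at least one demand point uncovered.
But {F1, F3, F5} covers everything, so the minimum is 3.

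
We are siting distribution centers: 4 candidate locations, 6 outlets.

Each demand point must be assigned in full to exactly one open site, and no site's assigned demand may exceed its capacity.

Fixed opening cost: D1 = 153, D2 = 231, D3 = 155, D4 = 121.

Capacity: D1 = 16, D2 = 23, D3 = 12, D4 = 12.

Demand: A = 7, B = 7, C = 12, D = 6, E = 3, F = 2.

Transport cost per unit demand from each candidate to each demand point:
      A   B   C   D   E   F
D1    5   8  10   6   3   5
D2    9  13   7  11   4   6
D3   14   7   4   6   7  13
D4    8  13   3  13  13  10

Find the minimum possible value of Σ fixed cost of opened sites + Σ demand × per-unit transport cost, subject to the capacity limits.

Open {D1, D3, D4}; cheapest assignment that respects the capacities:
  D1 (cap 16, load 15): A, D, F — cost 7×5 + 6×6 + 2×5 = 81
  D3 (cap 12, load 10): B, E — cost 7×7 + 3×7 = 70
  D4 (cap 12, load 12): C — cost 12×3 = 36
  Shipping 187, fixed 429 → total 616.
  Any other capacity-feasible assignment to {D1, D3, D4} ships for at least 187.
Compare {D1, D2}: its best feasible assignment gives total 644.
Compare {D1, D2, D4}: its best feasible assignment gives total 717.
Every other set of open sites that can feasibly serve all demand totals ≥ 644 even under its best assignment. Minimum: 616.

616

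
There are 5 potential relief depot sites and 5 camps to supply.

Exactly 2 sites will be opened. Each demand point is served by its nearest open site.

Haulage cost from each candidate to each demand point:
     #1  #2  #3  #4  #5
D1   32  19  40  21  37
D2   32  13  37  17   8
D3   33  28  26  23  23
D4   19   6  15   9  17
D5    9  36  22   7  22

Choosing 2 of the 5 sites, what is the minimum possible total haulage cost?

54

Open {D4, D5}.
  #1→D5 9, #2→D4 6, #3→D4 15, #4→D5 7, #5→D4 17  ⇒ total 54.
Compare {D2, D4}: total 57.
Compare {D2, D5}: total 59.
No size-2 selection does better; minimum is 54.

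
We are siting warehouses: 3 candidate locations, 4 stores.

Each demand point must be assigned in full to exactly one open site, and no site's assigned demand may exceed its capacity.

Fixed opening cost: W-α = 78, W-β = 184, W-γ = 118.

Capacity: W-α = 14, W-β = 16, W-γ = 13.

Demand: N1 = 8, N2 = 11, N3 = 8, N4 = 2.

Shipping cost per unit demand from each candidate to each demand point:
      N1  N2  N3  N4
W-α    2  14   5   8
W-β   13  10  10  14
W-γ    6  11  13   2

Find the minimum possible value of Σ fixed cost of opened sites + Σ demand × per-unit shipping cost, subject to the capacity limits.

582

Open {W-α, W-β, W-γ}; cheapest assignment that respects the capacities:
  W-α (cap 14, load 8): N3 — cost 8×5 = 40
  W-β (cap 16, load 11): N2 — cost 11×10 = 110
  W-γ (cap 13, load 10): N1, N4 — cost 8×6 + 2×2 = 52
  Shipping 202, fixed 380 → total 582.
  Any other capacity-feasible assignment to {W-α, W-β, W-γ} ships for at least 202.
Compare {W-β, W-γ}: its best feasible assignment gives total 611.
Compare {W-α, W-β}: its best feasible assignment gives total 616.
Every other set of open sites that can feasibly serve all demand totals ≥ 611 even under its best assignment. Minimum: 582.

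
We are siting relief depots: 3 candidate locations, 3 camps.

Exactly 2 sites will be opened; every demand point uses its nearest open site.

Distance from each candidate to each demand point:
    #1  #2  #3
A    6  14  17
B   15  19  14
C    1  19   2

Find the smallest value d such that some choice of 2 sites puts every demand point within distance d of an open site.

14

Open {A, B}.
  Farthest demand point is #2 at distance 14 (to A); all others are ≤ 14.
With {A, C} the worst case is 14.
With {B, C} the worst case is 19.
No size-2 selection achieves below 14.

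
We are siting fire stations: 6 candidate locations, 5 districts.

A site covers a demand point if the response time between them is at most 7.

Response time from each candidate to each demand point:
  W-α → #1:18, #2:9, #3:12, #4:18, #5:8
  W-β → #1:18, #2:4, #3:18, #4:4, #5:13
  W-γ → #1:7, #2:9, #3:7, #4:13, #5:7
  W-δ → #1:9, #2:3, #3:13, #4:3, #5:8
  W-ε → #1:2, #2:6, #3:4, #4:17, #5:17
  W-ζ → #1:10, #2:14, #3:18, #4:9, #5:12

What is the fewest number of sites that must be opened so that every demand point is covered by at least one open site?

2

Coverage sets (demand points within 7 of each site):
  W-α: {}
  W-β: {#2, #4}
  W-γ: {#1, #3, #5}
  W-δ: {#2, #4}
  W-ε: {#1, #2, #3}
  W-ζ: {}
No single site covers all 5 demand points.
But {W-β, W-γ} covers everything, so the minimum is 2.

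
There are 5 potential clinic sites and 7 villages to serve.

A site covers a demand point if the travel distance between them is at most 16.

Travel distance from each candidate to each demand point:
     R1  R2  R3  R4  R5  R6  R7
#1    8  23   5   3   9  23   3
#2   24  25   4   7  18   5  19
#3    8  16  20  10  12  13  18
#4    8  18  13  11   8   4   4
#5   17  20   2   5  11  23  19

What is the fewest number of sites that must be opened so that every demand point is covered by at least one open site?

2

Coverage sets (demand points within 16 of each site):
  #1: {R1, R3, R4, R5, R7}
  #2: {R3, R4, R6}
  #3: {R1, R2, R4, R5, R6}
  #4: {R1, R3, R4, R5, R6, R7}
  #5: {R3, R4, R5}
No single site covers all 7 demand points.
But {#1, #3} covers everything, so the minimum is 2.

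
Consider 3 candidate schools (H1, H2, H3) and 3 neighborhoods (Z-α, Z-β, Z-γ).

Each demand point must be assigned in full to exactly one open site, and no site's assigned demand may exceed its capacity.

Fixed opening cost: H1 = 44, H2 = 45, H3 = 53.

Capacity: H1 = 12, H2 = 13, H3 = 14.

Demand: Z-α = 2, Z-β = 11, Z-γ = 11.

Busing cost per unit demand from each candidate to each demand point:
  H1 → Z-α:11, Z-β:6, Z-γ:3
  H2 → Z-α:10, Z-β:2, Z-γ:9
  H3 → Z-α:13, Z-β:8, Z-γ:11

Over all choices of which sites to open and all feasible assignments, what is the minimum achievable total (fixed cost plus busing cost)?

164

Open {H1, H2}; cheapest assignment that respects the capacities:
  H1 (cap 12, load 11): Z-γ — cost 11×3 = 33
  H2 (cap 13, load 13): Z-α, Z-β — cost 2×10 + 11×2 = 42
  Shipping 75, fixed 89 → total 164.
  Any other capacity-feasible assignment to {H1, H2} ships for at least 75.
Compare {H1, H2, H3}: its best feasible assignment gives total 217.
Compare {H1, H3}: its best feasible assignment gives total 244.
Every other set of open sites that can feasibly serve all demand totals ≥ 217 even under its best assignment. Minimum: 164.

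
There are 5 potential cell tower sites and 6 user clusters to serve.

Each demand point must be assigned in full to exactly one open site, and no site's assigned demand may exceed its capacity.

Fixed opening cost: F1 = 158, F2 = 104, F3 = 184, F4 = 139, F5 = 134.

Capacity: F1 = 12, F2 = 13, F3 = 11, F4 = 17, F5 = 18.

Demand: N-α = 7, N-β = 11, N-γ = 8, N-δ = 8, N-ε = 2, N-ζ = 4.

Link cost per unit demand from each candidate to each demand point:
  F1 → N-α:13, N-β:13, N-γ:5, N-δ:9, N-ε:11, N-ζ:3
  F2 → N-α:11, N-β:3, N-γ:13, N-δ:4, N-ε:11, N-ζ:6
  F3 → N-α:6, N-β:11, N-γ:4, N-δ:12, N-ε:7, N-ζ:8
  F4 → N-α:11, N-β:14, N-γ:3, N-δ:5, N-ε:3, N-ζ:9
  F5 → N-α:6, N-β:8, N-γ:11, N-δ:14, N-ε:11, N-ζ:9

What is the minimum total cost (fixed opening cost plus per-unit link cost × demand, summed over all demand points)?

Open {F2, F4, F5}; cheapest assignment that respects the capacities:
  F2 (cap 13, load 13): N-β, N-ε — cost 11×3 + 2×11 = 55
  F4 (cap 17, load 16): N-γ, N-δ — cost 8×3 + 8×5 = 64
  F5 (cap 18, load 11): N-α, N-ζ — cost 7×6 + 4×9 = 78
  Shipping 197, fixed 377 → total 574.
  Any other capacity-feasible assignment to {F2, F4, F5} ships for at least 197.
Compare {F1, F2, F4}: its best feasible assignment gives total 609.
Compare {F2, F3, F4}: its best feasible assignment gives total 620.
Every other set of open sites that can feasibly serve all demand totals ≥ 609 even under its best assignment. Minimum: 574.

574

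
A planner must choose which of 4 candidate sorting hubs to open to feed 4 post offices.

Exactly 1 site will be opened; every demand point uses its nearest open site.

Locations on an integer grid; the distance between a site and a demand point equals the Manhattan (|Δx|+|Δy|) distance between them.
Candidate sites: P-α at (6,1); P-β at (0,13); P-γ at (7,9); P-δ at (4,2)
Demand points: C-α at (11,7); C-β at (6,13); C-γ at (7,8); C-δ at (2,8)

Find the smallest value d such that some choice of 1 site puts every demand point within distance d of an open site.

Open {P-γ}.
  Farthest demand point is C-α at distance 6 (to P-γ); all others are ≤ 6.
With {P-α} the worst case is 12.
With {P-δ} the worst case is 13.
No size-1 selection achieves below 6.

6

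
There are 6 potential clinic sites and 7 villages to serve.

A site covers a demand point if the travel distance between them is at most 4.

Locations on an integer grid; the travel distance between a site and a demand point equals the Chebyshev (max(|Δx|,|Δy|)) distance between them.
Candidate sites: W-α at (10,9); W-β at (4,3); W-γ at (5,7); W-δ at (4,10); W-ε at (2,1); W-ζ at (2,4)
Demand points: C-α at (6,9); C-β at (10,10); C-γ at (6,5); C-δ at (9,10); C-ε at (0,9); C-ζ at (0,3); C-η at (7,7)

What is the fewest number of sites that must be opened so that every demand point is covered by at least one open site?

3

Coverage sets (demand points within 4 of each site):
  W-α: {C-α, C-β, C-γ, C-δ, C-η}
  W-β: {C-γ, C-ζ, C-η}
  W-γ: {C-α, C-γ, C-δ, C-η}
  W-δ: {C-α, C-ε, C-η}
  W-ε: {C-γ, C-ζ}
  W-ζ: {C-γ, C-ζ}
No 2 sites suffice: every size-2 union leaves at least one demand point uncovered.
But {W-α, W-β, W-δ} covers everything, so the minimum is 3.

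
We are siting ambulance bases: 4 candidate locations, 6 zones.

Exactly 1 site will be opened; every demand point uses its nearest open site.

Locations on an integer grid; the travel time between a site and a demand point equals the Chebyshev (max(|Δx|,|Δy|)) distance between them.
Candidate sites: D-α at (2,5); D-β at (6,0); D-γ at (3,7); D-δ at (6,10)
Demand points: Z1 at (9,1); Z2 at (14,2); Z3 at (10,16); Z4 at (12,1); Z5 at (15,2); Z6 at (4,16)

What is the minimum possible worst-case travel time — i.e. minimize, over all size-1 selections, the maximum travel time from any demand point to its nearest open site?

9

Open {D-δ}.
  Farthest demand point is Z1 at travel time 9 (to D-δ); all others are ≤ 9.
With {D-γ} the worst case is 12.
With {D-α} the worst case is 13.
No size-1 selection achieves below 9.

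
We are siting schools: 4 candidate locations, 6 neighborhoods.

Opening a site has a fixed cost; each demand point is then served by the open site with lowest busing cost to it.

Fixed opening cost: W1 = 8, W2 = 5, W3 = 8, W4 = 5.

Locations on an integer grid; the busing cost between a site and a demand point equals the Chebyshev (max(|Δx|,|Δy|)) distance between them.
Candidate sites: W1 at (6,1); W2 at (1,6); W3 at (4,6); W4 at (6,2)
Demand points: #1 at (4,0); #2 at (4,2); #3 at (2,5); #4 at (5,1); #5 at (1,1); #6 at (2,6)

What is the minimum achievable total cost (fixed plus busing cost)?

22

Open {W2, W4}: assign each demand point to its cheapest open site.
  #1→W4 2, #2→W4 2, #3→W2 1, #4→W4 1, #5→W2 5, #6→W2 1
  busing cost 12, fixed 10 → total 22.
Compare {W4}: busing cost 18 + fixed 5 = 23.
Compare {W1, W2}: busing cost 12 + fixed 13 = 25.
Compare {W1}: busing cost 19 + fixed 8 = 27.
All other subsets cost ≥ 23. Minimum total cost: 22.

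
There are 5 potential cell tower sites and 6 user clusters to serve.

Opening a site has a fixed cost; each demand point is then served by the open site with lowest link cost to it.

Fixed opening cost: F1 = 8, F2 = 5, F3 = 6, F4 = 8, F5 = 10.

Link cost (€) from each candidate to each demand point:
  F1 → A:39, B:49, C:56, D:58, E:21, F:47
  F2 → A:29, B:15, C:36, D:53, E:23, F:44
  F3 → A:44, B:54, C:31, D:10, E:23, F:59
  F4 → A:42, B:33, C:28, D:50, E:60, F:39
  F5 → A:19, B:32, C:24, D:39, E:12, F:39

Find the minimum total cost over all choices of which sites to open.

140

Open {F2, F3, F5}: assign each demand point to its cheapest open site.
  A→F5 19, B→F2 15, C→F5 24, D→F3 10, E→F5 12, F→F5 39
  link cost 119, fixed 21 → total 140.
Compare {F1, F2, F3, F5}: link cost 119 + fixed 29 = 148.
Compare {F2, F3, F4, F5}: link cost 119 + fixed 29 = 148.
Compare {F3, F5}: link cost 136 + fixed 16 = 152.
All other subsets cost ≥ 148. Minimum total cost: 140.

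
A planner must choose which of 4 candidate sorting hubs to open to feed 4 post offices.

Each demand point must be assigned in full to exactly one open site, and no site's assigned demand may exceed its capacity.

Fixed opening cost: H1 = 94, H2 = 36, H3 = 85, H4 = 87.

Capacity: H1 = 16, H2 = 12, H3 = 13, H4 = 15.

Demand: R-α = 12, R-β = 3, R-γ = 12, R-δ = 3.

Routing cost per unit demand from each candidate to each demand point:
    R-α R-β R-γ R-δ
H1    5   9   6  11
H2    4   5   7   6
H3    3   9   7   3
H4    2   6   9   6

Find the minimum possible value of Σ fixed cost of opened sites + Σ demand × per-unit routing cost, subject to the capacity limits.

Open {H1, H4}; cheapest assignment that respects the capacities:
  H1 (cap 16, load 15): R-β, R-γ — cost 3×9 + 12×6 = 99
  H4 (cap 15, load 15): R-α, R-δ — cost 12×2 + 3×6 = 42
  Shipping 141, fixed 181 → total 322.
  Any other capacity-feasible assignment to {H1, H4} ships for at least 141.
Compare {H2, H3, H4}: its best feasible assignment gives total 343.
Compare {H1, H2, H4}: its best feasible assignment gives total 346.
Every other set of open sites that can feasibly serve all demand totals ≥ 343 even under its best assignment. Minimum: 322.

322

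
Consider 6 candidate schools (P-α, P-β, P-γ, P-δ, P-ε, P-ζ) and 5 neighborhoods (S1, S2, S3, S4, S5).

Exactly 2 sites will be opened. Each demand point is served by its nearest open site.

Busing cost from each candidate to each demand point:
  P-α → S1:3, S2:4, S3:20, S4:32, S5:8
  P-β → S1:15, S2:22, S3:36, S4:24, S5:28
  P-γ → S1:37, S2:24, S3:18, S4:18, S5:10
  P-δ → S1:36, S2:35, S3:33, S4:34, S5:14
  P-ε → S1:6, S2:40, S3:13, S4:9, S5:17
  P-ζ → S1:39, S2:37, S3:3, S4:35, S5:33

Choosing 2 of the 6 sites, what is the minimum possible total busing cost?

Open {P-α, P-ε}.
  S1→P-α 3, S2→P-α 4, S3→P-ε 13, S4→P-ε 9, S5→P-α 8  ⇒ total 37.
Compare {P-α, P-ζ}: total 50.
Compare {P-α, P-γ}: total 51.
No size-2 selection does better; minimum is 37.

37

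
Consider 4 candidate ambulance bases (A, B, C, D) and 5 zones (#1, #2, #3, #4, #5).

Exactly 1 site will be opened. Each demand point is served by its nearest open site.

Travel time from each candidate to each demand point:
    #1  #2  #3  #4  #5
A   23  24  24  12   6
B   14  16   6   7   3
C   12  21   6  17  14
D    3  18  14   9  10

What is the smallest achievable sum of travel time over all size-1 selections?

46

Open {B}.
  #1→B 14, #2→B 16, #3→B 6, #4→B 7, #5→B 3  ⇒ total 46.
Compare {D}: total 54.
Compare {C}: total 70.
No size-1 selection does better; minimum is 46.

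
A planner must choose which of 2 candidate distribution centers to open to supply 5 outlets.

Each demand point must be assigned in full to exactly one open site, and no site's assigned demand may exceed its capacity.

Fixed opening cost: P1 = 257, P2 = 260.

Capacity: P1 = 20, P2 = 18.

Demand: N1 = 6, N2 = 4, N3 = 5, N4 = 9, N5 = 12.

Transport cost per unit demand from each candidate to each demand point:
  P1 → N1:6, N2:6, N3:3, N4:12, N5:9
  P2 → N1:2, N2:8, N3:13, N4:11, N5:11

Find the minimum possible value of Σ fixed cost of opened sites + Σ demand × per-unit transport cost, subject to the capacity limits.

808

Open {P1, P2}; cheapest assignment that respects the capacities:
  P1 (cap 20, load 18): N2, N3, N4 — cost 4×6 + 5×3 + 9×12 = 147
  P2 (cap 18, load 18): N1, N5 — cost 6×2 + 12×11 = 144
  Shipping 291, fixed 517 → total 808.
  Any other capacity-feasible assignment to {P1, P2} ships for at least 291.
Total demand is 36 and no other set of sites has combined capacity ≥ 36, so {P1, P2} is the only feasible choice of open sites. Minimum: 808.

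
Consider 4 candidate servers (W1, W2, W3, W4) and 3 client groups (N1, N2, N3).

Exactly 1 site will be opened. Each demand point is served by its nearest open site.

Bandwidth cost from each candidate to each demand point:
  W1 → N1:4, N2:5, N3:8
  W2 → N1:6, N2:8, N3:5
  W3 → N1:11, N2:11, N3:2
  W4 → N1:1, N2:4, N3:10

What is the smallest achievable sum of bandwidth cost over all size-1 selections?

Open {W4}.
  N1→W4 1, N2→W4 4, N3→W4 10  ⇒ total 15.
Compare {W1}: total 17.
Compare {W2}: total 19.
No size-1 selection does better; minimum is 15.

15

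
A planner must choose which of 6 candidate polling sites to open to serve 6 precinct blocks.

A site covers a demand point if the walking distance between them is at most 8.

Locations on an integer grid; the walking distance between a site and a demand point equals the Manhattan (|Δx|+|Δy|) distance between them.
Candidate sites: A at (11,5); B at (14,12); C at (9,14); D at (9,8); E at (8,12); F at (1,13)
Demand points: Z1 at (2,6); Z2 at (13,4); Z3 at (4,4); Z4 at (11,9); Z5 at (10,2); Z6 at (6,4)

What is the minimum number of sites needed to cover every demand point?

2

Coverage sets (demand points within 8 of each site):
  A: {Z2, Z3, Z4, Z5, Z6}
  B: {Z4}
  C: {Z4}
  D: {Z2, Z4, Z5, Z6}
  E: {Z4}
  F: {Z1}
No single site covers all 6 demand points.
But {A, F} covers everything, so the minimum is 2.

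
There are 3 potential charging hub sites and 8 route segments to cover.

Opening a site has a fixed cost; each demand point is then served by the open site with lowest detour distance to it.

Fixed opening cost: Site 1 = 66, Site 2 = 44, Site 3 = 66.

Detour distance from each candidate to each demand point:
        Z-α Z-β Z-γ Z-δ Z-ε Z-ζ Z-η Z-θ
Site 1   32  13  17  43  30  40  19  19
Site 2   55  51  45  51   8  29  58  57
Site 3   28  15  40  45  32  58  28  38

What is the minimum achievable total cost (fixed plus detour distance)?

279

Open {Site 1}: assign each demand point to its cheapest open site.
  Z-α→Site 1 32, Z-β→Site 1 13, Z-γ→Site 1 17, Z-δ→Site 1 43, Z-ε→Site 1 30, Z-ζ→Site 1 40, Z-η→Site 1 19, Z-θ→Site 1 19
  detour distance 213, fixed 66 → total 279.
Compare {Site 1, Site 2}: detour distance 180 + fixed 110 = 290.
Compare {Site 1, Site 3}: detour distance 209 + fixed 132 = 341.
Compare {Site 2, Site 3}: detour distance 231 + fixed 110 = 341.
All other subsets cost ≥ 290. Minimum total cost: 279.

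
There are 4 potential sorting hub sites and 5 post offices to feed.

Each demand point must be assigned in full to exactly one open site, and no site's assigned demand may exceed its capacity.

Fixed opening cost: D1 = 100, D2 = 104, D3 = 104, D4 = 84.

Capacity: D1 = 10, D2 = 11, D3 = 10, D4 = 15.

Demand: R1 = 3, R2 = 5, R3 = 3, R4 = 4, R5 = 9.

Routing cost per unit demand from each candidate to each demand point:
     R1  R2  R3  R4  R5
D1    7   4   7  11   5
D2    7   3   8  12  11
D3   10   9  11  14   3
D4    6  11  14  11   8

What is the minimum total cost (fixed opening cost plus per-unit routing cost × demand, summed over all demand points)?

Open {D2, D4}; cheapest assignment that respects the capacities:
  D2 (cap 11, load 11): R1, R2, R3 — cost 3×7 + 5×3 + 3×8 = 60
  D4 (cap 15, load 13): R4, R5 — cost 4×11 + 9×8 = 116
  Shipping 176, fixed 188 → total 364.
  Any other capacity-feasible assignment to {D2, D4} ships for at least 176.
Compare {D3, D4}: its best feasible assignment gives total 374.
Compare {D1, D4}: its best feasible assignment gives total 380.
Every other set of open sites that can feasibly serve all demand totals ≥ 374 even under its best assignment. Minimum: 364.

364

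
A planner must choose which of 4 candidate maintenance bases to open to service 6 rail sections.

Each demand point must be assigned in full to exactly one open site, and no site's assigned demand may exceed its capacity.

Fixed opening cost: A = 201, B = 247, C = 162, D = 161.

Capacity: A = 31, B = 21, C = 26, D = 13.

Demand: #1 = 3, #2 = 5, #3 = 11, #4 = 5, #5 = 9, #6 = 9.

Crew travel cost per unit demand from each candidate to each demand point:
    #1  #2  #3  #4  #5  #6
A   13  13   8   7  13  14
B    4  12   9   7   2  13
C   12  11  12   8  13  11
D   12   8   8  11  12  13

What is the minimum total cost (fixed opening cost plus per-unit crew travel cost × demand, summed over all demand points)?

Open {B, C}; cheapest assignment that respects the capacities:
  B (cap 21, load 20): #3, #5 — cost 11×9 + 9×2 = 117
  C (cap 26, load 22): #1, #2, #4, #6 — cost 3×12 + 5×11 + 5×8 + 9×11 = 230
  Shipping 347, fixed 409 → total 756.
  Any other capacity-feasible assignment to {B, C} ships for at least 347.
Compare {A, B}: its best feasible assignment gives total 783.
Compare {A, C}: its best feasible assignment gives total 793.
Every other set of open sites that can feasibly serve all demand totals ≥ 783 even under its best assignment. Minimum: 756.

756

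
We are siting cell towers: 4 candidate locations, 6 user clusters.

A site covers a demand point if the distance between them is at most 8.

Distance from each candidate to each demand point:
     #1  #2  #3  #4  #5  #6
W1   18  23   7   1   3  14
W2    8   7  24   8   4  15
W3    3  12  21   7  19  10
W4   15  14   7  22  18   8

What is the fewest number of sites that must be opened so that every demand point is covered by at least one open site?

2

Coverage sets (demand points within 8 of each site):
  W1: {#3, #4, #5}
  W2: {#1, #2, #4, #5}
  W3: {#1, #4}
  W4: {#3, #6}
No single site covers all 6 demand points.
But {W2, W4} covers everything, so the minimum is 2.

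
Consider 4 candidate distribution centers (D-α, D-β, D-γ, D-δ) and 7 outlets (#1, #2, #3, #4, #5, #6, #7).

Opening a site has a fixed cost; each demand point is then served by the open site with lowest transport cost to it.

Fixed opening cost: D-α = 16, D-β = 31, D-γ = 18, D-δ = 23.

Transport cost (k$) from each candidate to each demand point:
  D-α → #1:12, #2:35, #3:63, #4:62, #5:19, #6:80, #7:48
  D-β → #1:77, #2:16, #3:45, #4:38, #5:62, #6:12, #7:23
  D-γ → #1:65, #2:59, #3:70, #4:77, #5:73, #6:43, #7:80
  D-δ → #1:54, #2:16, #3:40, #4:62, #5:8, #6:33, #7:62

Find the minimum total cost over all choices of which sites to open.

212

Open {D-α, D-β}: assign each demand point to its cheapest open site.
  #1→D-α 12, #2→D-β 16, #3→D-β 45, #4→D-β 38, #5→D-α 19, #6→D-β 12, #7→D-β 23
  transport cost 165, fixed 47 → total 212.
Compare {D-α, D-β, D-δ}: transport cost 149 + fixed 70 = 219.
Compare {D-α, D-β, D-γ}: transport cost 165 + fixed 65 = 230.
Compare {D-α, D-β, D-γ, D-δ}: transport cost 149 + fixed 88 = 237.
All other subsets cost ≥ 219. Minimum total cost: 212.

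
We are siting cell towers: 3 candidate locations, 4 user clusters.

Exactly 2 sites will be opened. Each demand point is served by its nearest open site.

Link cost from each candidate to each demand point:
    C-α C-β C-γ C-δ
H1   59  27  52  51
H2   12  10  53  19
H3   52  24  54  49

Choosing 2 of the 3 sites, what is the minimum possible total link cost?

93

Open {H1, H2}.
  C-α→H2 12, C-β→H2 10, C-γ→H1 52, C-δ→H2 19  ⇒ total 93.
Compare {H2, H3}: total 94.
Compare {H1, H3}: total 177.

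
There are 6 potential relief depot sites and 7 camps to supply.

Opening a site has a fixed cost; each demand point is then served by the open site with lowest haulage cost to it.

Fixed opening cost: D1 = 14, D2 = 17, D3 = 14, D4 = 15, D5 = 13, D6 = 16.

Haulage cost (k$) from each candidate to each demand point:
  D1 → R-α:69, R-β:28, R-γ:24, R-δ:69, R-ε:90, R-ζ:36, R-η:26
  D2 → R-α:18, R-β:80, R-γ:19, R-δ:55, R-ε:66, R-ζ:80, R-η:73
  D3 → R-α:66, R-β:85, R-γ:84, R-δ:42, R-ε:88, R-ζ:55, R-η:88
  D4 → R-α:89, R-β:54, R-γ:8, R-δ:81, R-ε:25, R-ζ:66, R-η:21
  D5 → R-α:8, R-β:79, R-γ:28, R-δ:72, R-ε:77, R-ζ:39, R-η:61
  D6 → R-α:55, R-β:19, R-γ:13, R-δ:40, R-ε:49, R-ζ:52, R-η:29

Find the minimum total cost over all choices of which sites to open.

204

Open {D4, D5, D6}: assign each demand point to its cheapest open site.
  R-α→D5 8, R-β→D6 19, R-γ→D4 8, R-δ→D6 40, R-ε→D4 25, R-ζ→D5 39, R-η→D4 21
  haulage cost 160, fixed 44 → total 204.
Compare {D1, D4, D5, D6}: haulage cost 157 + fixed 58 = 215.
Compare {D3, D4, D5, D6}: haulage cost 160 + fixed 58 = 218.
Compare {D2, D4, D5, D6}: haulage cost 160 + fixed 61 = 221.
All other subsets cost ≥ 215. Minimum total cost: 204.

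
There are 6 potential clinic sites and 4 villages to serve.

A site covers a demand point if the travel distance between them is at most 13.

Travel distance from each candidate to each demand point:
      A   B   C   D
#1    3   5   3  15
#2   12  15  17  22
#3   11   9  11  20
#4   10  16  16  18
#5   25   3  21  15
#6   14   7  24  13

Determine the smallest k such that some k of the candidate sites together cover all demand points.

2

Coverage sets (demand points within 13 of each site):
  #1: {A, B, C}
  #2: {A}
  #3: {A, B, C}
  #4: {A}
  #5: {B}
  #6: {B, D}
No single site covers all 4 demand points.
But {#1, #6} covers everything, so the minimum is 2.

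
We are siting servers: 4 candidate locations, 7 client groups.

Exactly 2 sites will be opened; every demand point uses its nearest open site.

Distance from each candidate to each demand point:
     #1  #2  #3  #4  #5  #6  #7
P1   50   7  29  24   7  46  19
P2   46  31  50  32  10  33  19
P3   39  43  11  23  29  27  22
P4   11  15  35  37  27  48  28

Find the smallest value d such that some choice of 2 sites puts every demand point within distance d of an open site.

Open {P3, P4}.
  Farthest demand point is #5 at distance 27 (to P4); all others are ≤ 27.
With {P2, P4} the worst case is 35.
With {P1, P3} the worst case is 39.
No size-2 selection achieves below 27.

27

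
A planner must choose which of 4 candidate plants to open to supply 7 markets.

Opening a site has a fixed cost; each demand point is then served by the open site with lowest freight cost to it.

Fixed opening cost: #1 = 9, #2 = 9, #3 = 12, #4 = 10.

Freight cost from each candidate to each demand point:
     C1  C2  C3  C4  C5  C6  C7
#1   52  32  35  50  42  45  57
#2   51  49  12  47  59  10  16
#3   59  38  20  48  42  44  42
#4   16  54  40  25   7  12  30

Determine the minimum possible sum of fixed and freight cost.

Open {#1, #2, #4}: assign each demand point to its cheapest open site.
  C1→#4 16, C2→#1 32, C3→#2 12, C4→#4 25, C5→#4 7, C6→#2 10, C7→#2 16
  freight cost 118, fixed 28 → total 146.
Compare {#2, #4}: freight cost 135 + fixed 19 = 154.
Compare {#2, #3, #4}: freight cost 124 + fixed 31 = 155.
Compare {#1, #2, #3, #4}: freight cost 118 + fixed 40 = 158.
All other subsets cost ≥ 154. Minimum total cost: 146.

146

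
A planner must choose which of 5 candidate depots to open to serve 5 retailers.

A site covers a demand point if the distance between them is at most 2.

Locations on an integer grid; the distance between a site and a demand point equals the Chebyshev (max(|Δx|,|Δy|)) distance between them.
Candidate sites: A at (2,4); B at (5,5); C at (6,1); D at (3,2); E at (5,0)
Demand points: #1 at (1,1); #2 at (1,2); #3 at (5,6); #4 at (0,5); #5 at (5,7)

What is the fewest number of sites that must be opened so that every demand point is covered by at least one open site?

Coverage sets (demand points within 2 of each site):
  A: {#2, #4}
  B: {#3, #5}
  C: {}
  D: {#1, #2}
  E: {}
No 2 sites suffice: every size-2 union leaves at least one demand point uncovered.
But {A, B, D} covers everything, so the minimum is 3.

3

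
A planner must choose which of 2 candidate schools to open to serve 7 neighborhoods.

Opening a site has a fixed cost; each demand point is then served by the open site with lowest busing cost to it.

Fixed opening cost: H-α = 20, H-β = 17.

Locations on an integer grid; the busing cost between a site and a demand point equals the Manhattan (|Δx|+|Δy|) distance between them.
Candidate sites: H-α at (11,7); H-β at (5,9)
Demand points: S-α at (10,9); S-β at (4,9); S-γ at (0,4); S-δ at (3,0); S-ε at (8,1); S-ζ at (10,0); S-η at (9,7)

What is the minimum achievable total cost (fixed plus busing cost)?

Open {H-β}: assign each demand point to its cheapest open site.
  S-α→H-β 5, S-β→H-β 1, S-γ→H-β 10, S-δ→H-β 11, S-ε→H-β 11, S-ζ→H-β 14, S-η→H-β 6
  busing cost 58, fixed 17 → total 75.
Compare {H-α}: busing cost 60 + fixed 20 = 80.
Compare {H-α, H-β}: busing cost 44 + fixed 37 = 81.

75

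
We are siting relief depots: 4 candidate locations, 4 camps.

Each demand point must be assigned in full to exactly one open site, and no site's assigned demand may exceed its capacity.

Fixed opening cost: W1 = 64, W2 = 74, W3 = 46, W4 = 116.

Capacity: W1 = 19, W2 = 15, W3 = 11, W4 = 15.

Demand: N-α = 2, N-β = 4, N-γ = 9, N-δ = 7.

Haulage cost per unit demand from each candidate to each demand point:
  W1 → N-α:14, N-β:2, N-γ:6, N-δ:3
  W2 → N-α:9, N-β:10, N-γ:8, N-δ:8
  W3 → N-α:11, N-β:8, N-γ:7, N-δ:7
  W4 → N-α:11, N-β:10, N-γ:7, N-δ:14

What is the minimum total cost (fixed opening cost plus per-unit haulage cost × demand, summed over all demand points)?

224

Open {W1, W3}; cheapest assignment that respects the capacities:
  W1 (cap 19, load 11): N-β, N-δ — cost 4×2 + 7×3 = 29
  W3 (cap 11, load 11): N-α, N-γ — cost 2×11 + 9×7 = 85
  Shipping 114, fixed 110 → total 224.
  Any other capacity-feasible assignment to {W1, W3} ships for at least 114.
Compare {W1, W2}: its best feasible assignment gives total 257.
Compare {W2, W3}: its best feasible assignment gives total 291.
Every other set of open sites that can feasibly serve all demand totals ≥ 257 even under its best assignment. Minimum: 224.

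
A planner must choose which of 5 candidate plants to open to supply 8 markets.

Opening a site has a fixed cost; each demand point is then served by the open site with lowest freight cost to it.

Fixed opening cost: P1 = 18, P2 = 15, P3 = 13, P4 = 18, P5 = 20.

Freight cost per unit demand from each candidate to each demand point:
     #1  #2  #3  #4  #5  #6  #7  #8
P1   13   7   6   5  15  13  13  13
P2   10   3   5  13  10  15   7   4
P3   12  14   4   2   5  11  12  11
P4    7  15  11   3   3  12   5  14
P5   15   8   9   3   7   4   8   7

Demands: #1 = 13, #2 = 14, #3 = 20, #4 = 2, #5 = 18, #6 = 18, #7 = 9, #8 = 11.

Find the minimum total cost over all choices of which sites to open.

Open {P2, P3, P4, P5}: assign each demand point to its cheapest open site.
  #1→P4 13×7=91, #2→P2 14×3=42, #3→P3 20×4=80, #4→P3 2×2=4, #5→P4 18×3=54, #6→P5 18×4=72, #7→P4 9×5=45, #8→P2 11×4=44
  freight cost 432, fixed 66 → total 498.
Compare {P2, P4, P5}: freight cost 454 + fixed 53 = 507.
Compare {P1, P2, P3, P4, P5}: freight cost 432 + fixed 84 = 516.
Compare {P1, P2, P4, P5}: freight cost 454 + fixed 71 = 525.
All other subsets cost ≥ 507. Minimum total cost: 498.

498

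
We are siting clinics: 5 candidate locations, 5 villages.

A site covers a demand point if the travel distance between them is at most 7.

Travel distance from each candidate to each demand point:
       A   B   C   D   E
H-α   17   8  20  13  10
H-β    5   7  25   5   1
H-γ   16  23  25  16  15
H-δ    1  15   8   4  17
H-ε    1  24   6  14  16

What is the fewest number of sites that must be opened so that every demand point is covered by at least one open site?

2

Coverage sets (demand points within 7 of each site):
  H-α: {}
  H-β: {A, B, D, E}
  H-γ: {}
  H-δ: {A, D}
  H-ε: {A, C}
No single site covers all 5 demand points.
But {H-β, H-ε} covers everything, so the minimum is 2.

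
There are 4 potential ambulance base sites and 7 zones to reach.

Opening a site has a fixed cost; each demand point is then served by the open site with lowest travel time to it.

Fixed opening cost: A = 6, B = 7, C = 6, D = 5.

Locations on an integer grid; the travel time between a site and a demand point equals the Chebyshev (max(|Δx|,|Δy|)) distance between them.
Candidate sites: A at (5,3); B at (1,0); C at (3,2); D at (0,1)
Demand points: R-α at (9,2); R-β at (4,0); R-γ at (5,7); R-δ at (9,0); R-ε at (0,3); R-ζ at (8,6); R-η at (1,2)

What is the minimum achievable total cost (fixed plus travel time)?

Open {A, D}: assign each demand point to its cheapest open site.
  R-α→A 4, R-β→A 3, R-γ→A 4, R-δ→A 4, R-ε→D 2, R-ζ→A 3, R-η→D 1
  travel time 21, fixed 11 → total 32.
Compare {A}: travel time 27 + fixed 6 = 33.
Compare {A, C}: travel time 22 + fixed 12 = 34.
Compare {C}: travel time 29 + fixed 6 = 35.
All other subsets cost ≥ 33. Minimum total cost: 32.

32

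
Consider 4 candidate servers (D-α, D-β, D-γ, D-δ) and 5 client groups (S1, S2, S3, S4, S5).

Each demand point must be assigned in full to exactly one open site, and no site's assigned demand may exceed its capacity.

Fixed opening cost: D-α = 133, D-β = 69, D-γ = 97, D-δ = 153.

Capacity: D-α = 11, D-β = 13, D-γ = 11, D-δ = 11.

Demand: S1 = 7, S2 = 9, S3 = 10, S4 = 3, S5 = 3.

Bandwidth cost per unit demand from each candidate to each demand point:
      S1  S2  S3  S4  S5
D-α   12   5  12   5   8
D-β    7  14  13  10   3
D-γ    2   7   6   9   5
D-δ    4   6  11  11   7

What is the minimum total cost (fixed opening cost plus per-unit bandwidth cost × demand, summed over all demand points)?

492

Open {D-α, D-β, D-γ}; cheapest assignment that respects the capacities:
  D-α (cap 11, load 9): S2 — cost 9×5 = 45
  D-β (cap 13, load 13): S1, S4, S5 — cost 7×7 + 3×10 + 3×3 = 88
  D-γ (cap 11, load 10): S3 — cost 10×6 = 60
  Shipping 193, fixed 299 → total 492.
  Any other capacity-feasible assignment to {D-α, D-β, D-γ} ships for at least 193.
Compare {D-β, D-γ, D-δ}: its best feasible assignment gives total 521.
Compare {D-α, D-β, D-δ}: its best feasible assignment gives total 598.
Every other set of open sites that can feasibly serve all demand totals ≥ 521 even under its best assignment. Minimum: 492.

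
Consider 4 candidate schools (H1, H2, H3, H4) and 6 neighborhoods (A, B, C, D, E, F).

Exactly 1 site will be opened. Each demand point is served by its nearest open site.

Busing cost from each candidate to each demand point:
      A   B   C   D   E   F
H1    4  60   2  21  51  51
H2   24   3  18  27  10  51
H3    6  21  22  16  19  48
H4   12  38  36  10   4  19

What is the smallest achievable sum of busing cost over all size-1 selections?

119

Open {H4}.
  A→H4 12, B→H4 38, C→H4 36, D→H4 10, E→H4 4, F→H4 19  ⇒ total 119.
Compare {H3}: total 132.
Compare {H2}: total 133.
No size-1 selection does better; minimum is 119.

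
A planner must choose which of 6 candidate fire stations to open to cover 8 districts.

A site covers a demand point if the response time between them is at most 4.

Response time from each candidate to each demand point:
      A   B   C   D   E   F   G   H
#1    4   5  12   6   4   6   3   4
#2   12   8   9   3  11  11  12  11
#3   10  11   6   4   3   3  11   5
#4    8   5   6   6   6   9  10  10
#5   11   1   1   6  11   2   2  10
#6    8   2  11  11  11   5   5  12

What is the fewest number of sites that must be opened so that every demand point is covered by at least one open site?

Coverage sets (demand points within 4 of each site):
  #1: {A, E, G, H}
  #2: {D}
  #3: {D, E, F}
  #4: {}
  #5: {B, C, F, G}
  #6: {B}
No 2 sites suffice: every size-2 union leaves at least one demand point uncovered.
But {#1, #2, #5} covers everything, so the minimum is 3.

3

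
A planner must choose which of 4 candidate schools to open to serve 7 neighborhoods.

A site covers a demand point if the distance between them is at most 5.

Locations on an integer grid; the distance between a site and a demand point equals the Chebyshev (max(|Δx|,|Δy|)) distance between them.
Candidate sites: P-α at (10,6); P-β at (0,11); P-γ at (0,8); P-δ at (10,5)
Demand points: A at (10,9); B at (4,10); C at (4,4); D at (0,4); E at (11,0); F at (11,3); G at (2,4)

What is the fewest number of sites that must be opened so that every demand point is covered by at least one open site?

2

Coverage sets (demand points within 5 of each site):
  P-α: {A, F}
  P-β: {B}
  P-γ: {B, C, D, G}
  P-δ: {A, E, F}
No single site covers all 7 demand points.
But {P-γ, P-δ} covers everything, so the minimum is 2.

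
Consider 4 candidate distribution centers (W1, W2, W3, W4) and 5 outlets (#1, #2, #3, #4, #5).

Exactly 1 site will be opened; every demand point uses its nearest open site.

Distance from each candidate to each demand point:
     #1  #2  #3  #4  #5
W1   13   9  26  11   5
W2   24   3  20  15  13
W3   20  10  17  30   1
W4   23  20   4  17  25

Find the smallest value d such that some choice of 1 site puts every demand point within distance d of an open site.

Open {W2}.
  Farthest demand point is #1 at distance 24 (to W2); all others are ≤ 24.
With {W4} the worst case is 25.
With {W1} the worst case is 26.
No size-1 selection achieves below 24.

24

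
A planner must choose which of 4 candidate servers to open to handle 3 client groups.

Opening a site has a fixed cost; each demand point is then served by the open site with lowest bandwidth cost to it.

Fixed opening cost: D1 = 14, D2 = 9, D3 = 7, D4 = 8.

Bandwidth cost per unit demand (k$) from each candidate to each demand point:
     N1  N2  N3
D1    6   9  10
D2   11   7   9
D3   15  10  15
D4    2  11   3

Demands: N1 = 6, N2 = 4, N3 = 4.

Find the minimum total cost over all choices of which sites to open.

69

Open {D2, D4}: assign each demand point to its cheapest open site.
  N1→D4 6×2=12, N2→D2 4×7=28, N3→D4 4×3=12
  bandwidth cost 52, fixed 17 → total 69.
Compare {D4}: bandwidth cost 68 + fixed 8 = 76.
Compare {D2, D3, D4}: bandwidth cost 52 + fixed 24 = 76.
Compare {D3, D4}: bandwidth cost 64 + fixed 15 = 79.
All other subsets cost ≥ 76. Minimum total cost: 69.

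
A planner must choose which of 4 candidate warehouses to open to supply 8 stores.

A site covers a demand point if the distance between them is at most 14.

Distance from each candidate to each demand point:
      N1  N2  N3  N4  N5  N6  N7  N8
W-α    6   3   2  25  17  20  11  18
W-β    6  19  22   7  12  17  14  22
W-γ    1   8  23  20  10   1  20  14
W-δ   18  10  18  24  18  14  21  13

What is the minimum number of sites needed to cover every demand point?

Coverage sets (demand points within 14 of each site):
  W-α: {N1, N2, N3, N7}
  W-β: {N1, N4, N5, N7}
  W-γ: {N1, N2, N5, N6, N8}
  W-δ: {N2, N6, N8}
No 2 sites suffice: every size-2 union leaves at least one demand point uncovered.
But {W-α, W-β, W-γ} covers everything, so the minimum is 3.

3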